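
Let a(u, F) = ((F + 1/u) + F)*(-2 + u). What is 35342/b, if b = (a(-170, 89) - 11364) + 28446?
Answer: -1502035/575152 ≈ -2.6115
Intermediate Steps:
a(u, F) = (-2 + u)*(1/u + 2*F) (a(u, F) = (1/u + 2*F)*(-2 + u) = (-2 + u)*(1/u + 2*F))
b = -1150304/85 (b = ((1 - 4*89 - 2/(-170) + 2*89*(-170)) - 11364) + 28446 = ((1 - 356 - 2*(-1/170) - 30260) - 11364) + 28446 = ((1 - 356 + 1/85 - 30260) - 11364) + 28446 = (-2602274/85 - 11364) + 28446 = -3568214/85 + 28446 = -1150304/85 ≈ -13533.)
35342/b = 35342/(-1150304/85) = 35342*(-85/1150304) = -1502035/575152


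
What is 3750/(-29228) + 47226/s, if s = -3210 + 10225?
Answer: 677007639/102517210 ≈ 6.6038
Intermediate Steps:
s = 7015
3750/(-29228) + 47226/s = 3750/(-29228) + 47226/7015 = 3750*(-1/29228) + 47226*(1/7015) = -1875/14614 + 47226/7015 = 677007639/102517210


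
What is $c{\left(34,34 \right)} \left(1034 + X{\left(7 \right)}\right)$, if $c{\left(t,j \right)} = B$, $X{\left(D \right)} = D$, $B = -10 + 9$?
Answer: $-1041$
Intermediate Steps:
$B = -1$
$c{\left(t,j \right)} = -1$
$c{\left(34,34 \right)} \left(1034 + X{\left(7 \right)}\right) = - (1034 + 7) = \left(-1\right) 1041 = -1041$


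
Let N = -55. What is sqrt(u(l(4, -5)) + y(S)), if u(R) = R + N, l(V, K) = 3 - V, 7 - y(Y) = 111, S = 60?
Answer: 4*I*sqrt(10) ≈ 12.649*I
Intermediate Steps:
y(Y) = -104 (y(Y) = 7 - 1*111 = 7 - 111 = -104)
u(R) = -55 + R (u(R) = R - 55 = -55 + R)
sqrt(u(l(4, -5)) + y(S)) = sqrt((-55 + (3 - 1*4)) - 104) = sqrt((-55 + (3 - 4)) - 104) = sqrt((-55 - 1) - 104) = sqrt(-56 - 104) = sqrt(-160) = 4*I*sqrt(10)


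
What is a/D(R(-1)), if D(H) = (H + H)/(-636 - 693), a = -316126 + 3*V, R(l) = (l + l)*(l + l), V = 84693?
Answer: 82460463/8 ≈ 1.0308e+7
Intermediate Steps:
R(l) = 4*l² (R(l) = (2*l)*(2*l) = 4*l²)
a = -62047 (a = -316126 + 3*84693 = -316126 + 254079 = -62047)
D(H) = -2*H/1329 (D(H) = (2*H)/(-1329) = (2*H)*(-1/1329) = -2*H/1329)
a/D(R(-1)) = -62047/((-8*(-1)²/1329)) = -62047/((-8/1329)) = -62047/((-2/1329*4)) = -62047/(-8/1329) = -62047*(-1329/8) = 82460463/8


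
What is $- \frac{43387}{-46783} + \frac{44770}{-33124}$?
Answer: $- \frac{328661961}{774820046} \approx -0.42418$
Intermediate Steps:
$- \frac{43387}{-46783} + \frac{44770}{-33124} = \left(-43387\right) \left(- \frac{1}{46783}\right) + 44770 \left(- \frac{1}{33124}\right) = \frac{43387}{46783} - \frac{22385}{16562} = - \frac{328661961}{774820046}$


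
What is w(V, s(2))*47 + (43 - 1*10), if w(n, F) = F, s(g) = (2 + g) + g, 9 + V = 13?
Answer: 315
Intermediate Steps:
V = 4 (V = -9 + 13 = 4)
s(g) = 2 + 2*g
w(V, s(2))*47 + (43 - 1*10) = (2 + 2*2)*47 + (43 - 1*10) = (2 + 4)*47 + (43 - 10) = 6*47 + 33 = 282 + 33 = 315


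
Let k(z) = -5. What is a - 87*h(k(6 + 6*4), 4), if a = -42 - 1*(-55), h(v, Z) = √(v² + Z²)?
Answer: 13 - 87*√41 ≈ -544.07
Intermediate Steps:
h(v, Z) = √(Z² + v²)
a = 13 (a = -42 + 55 = 13)
a - 87*h(k(6 + 6*4), 4) = 13 - 87*√(4² + (-5)²) = 13 - 87*√(16 + 25) = 13 - 87*√41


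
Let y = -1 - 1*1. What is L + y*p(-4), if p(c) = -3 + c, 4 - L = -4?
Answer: 22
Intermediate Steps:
L = 8 (L = 4 - 1*(-4) = 4 + 4 = 8)
y = -2 (y = -1 - 1 = -2)
L + y*p(-4) = 8 - 2*(-3 - 4) = 8 - 2*(-7) = 8 + 14 = 22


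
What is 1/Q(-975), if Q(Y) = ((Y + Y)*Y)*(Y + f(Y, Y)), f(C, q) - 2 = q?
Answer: -1/3703635000 ≈ -2.7000e-10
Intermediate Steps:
f(C, q) = 2 + q
Q(Y) = 2*Y²*(2 + 2*Y) (Q(Y) = ((Y + Y)*Y)*(Y + (2 + Y)) = ((2*Y)*Y)*(2 + 2*Y) = (2*Y²)*(2 + 2*Y) = 2*Y²*(2 + 2*Y))
1/Q(-975) = 1/(4*(-975)²*(1 - 975)) = 1/(4*950625*(-974)) = 1/(-3703635000) = -1/3703635000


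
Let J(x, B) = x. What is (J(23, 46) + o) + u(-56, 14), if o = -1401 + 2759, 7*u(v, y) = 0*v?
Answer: 1381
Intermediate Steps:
u(v, y) = 0 (u(v, y) = (0*v)/7 = (1/7)*0 = 0)
o = 1358
(J(23, 46) + o) + u(-56, 14) = (23 + 1358) + 0 = 1381 + 0 = 1381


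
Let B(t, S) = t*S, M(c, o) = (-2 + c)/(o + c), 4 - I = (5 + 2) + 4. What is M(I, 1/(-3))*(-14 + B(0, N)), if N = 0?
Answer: -189/11 ≈ -17.182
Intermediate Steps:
I = -7 (I = 4 - ((5 + 2) + 4) = 4 - (7 + 4) = 4 - 1*11 = 4 - 11 = -7)
M(c, o) = (-2 + c)/(c + o)
B(t, S) = S*t
M(I, 1/(-3))*(-14 + B(0, N)) = ((-2 - 7)/(-7 + 1/(-3)))*(-14 + 0*0) = (-9/(-7 - 1/3))*(-14 + 0) = (-9/(-22/3))*(-14) = -3/22*(-9)*(-14) = (27/22)*(-14) = -189/11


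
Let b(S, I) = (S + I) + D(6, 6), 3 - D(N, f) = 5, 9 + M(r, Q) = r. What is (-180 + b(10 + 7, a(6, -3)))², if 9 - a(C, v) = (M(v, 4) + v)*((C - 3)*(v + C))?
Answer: 441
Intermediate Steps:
M(r, Q) = -9 + r
D(N, f) = -2 (D(N, f) = 3 - 1*5 = 3 - 5 = -2)
a(C, v) = 9 - (-9 + 2*v)*(-3 + C)*(C + v) (a(C, v) = 9 - ((-9 + v) + v)*(C - 3)*(v + C) = 9 - (-9 + 2*v)*(-3 + C)*(C + v))
b(S, I) = -2 + I + S (b(S, I) = (S + I) - 2 = (I + S) - 2 = -2 + I + S)
(-180 + b(10 + 7, a(6, -3)))² = (-180 + (-2 + (9 - 27*6 - 27*(-3) + 6*(-3)² + 9*6² - 2*6*(-3)² - 2*(-3)*6² + 15*6*(-3)) + (10 + 7)))² = (-180 + (-2 + (9 - 162 + 81 + 6*9 + 9*36 - 2*6*9 - 2*(-3)*36 - 270) + 17))² = (-180 + (-2 + (9 - 162 + 81 + 54 + 324 - 108 + 216 - 270) + 17))² = (-180 + (-2 + 144 + 17))² = (-180 + 159)² = (-21)² = 441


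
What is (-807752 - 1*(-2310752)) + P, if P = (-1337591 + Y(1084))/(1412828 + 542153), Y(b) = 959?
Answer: 2938335106368/1954981 ≈ 1.5030e+6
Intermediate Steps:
P = -1336632/1954981 (P = (-1337591 + 959)/(1412828 + 542153) = -1336632/1954981 ≈ -0.68371)
(-807752 - 1*(-2310752)) + P = (-807752 - 1*(-2310752)) - 1336632/1954981 = (-807752 + 2310752) - 1336632/1954981 = 1503000 - 1336632/1954981 = 2938335106368/1954981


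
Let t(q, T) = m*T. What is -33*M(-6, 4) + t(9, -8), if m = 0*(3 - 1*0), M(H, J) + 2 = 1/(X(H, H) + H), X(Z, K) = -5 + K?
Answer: 1155/17 ≈ 67.941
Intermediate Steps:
M(H, J) = -2 + 1/(-5 + 2*H) (M(H, J) = -2 + 1/((-5 + H) + H) = -2 + 1/(-5 + 2*H))
m = 0 (m = 0*(3 + 0) = 0*3 = 0)
t(q, T) = 0 (t(q, T) = 0*T = 0)
-33*M(-6, 4) + t(9, -8) = -33*(11 - 4*(-6))/(-5 + 2*(-6)) + 0 = -33*(11 + 24)/(-5 - 12) + 0 = -33*35/(-17) + 0 = -(-33)*35/17 + 0 = -33*(-35/17) + 0 = 1155/17 + 0 = 1155/17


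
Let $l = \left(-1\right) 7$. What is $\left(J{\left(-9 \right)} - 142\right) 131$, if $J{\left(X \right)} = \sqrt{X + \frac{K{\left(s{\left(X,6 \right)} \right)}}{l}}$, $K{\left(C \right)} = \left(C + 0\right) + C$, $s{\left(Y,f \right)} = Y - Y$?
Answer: $-18602 + 393 i \approx -18602.0 + 393.0 i$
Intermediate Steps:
$s{\left(Y,f \right)} = 0$
$K{\left(C \right)} = 2 C$ ($K{\left(C \right)} = C + C = 2 C$)
$l = -7$
$J{\left(X \right)} = \sqrt{X}$ ($J{\left(X \right)} = \sqrt{X + \frac{2 \cdot 0}{-7}} = \sqrt{X + 0 \left(- \frac{1}{7}\right)} = \sqrt{X + 0} = \sqrt{X}$)
$\left(J{\left(-9 \right)} - 142\right) 131 = \left(\sqrt{-9} - 142\right) 131 = \left(3 i - 142\right) 131 = \left(-142 + 3 i\right) 131 = -18602 + 393 i$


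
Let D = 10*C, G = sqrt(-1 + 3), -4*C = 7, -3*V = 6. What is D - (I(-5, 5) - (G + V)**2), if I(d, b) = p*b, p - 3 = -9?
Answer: 37/2 - 4*sqrt(2) ≈ 12.843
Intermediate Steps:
V = -2 (V = -1/3*6 = -2)
p = -6 (p = 3 - 9 = -6)
C = -7/4 (C = -1/4*7 = -7/4 ≈ -1.7500)
G = sqrt(2) ≈ 1.4142
I(d, b) = -6*b
D = -35/2 (D = 10*(-7/4) = -35/2 ≈ -17.500)
D - (I(-5, 5) - (G + V)**2) = -35/2 - (-6*5 - (sqrt(2) - 2)**2) = -35/2 - (-30 - (-2 + sqrt(2))**2) = -35/2 + (30 + (-2 + sqrt(2))**2) = 25/2 + (-2 + sqrt(2))**2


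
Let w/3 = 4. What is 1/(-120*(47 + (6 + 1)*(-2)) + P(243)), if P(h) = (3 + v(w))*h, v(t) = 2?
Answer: -1/2745 ≈ -0.00036430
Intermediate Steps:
w = 12 (w = 3*4 = 12)
P(h) = 5*h (P(h) = (3 + 2)*h = 5*h)
1/(-120*(47 + (6 + 1)*(-2)) + P(243)) = 1/(-120*(47 + (6 + 1)*(-2)) + 5*243) = 1/(-120*(47 + 7*(-2)) + 1215) = 1/(-120*(47 - 14) + 1215) = 1/(-120*33 + 1215) = 1/(-3960 + 1215) = 1/(-2745) = -1/2745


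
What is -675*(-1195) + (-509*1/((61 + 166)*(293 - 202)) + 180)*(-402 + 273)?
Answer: 16182862746/20657 ≈ 7.8341e+5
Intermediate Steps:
-675*(-1195) + (-509*1/((61 + 166)*(293 - 202)) + 180)*(-402 + 273) = 806625 + (-509/(227*91) + 180)*(-129) = 806625 + (-509/20657 + 180)*(-129) = 806625 + (3717751/20657)*(-129) = 806625 - 479589879/20657 = 16182862746/20657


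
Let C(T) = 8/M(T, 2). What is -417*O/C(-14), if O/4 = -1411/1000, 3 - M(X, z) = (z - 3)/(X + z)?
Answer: 1372903/1600 ≈ 858.06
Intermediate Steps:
M(X, z) = 3 - (-3 + z)/(X + z) (M(X, z) = 3 - (z - 3)/(X + z) = 3 - (-3 + z)/(X + z))
O = -1411/250 (O = 4*(-1411/1000) = -1411/250 ≈ -5.6440)
C(T) = 8*(2 + T)/(7 + 3*T) (C(T) = 8/(((3 + 2*2 + 3*T)/(T + 2))) = 8/(((3 + 4 + 3*T)/(2 + T))) = 8/(((7 + 3*T)/(2 + T))) = 8*((2 + T)/(7 + 3*T)) = 8*(2 + T)/(7 + 3*T))
-417*O/C(-14) = -(-588387)/(250*(8*(2 - 14)/(7 + 3*(-14)))) = -(-588387)/(250*(8*(-12)/(7 - 42))) = -(-588387)/(250*(8*(-12)/(-35))) = -(-588387)/(250*(8*(-1/35)*(-12))) = -(-588387)/(250*96/35) = -(-588387)*35/(250*96) = -417*(-9877/4800) = 1372903/1600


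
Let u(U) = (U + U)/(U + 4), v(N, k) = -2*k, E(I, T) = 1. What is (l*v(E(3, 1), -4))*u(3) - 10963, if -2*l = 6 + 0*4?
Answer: -76885/7 ≈ -10984.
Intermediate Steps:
l = -3 (l = -(6 + 0*4)/2 = -(6 + 0)/2 = -½*6 = -3)
u(U) = 2*U/(4 + U) (u(U) = (2*U)/(4 + U) = 2*U/(4 + U))
(l*v(E(3, 1), -4))*u(3) - 10963 = (-(-6)*(-4))*(2*3/(4 + 3)) - 10963 = (-3*8)*(2*3/7) - 10963 = -48*3/7 - 10963 = -24*6/7 - 10963 = -144/7 - 10963 = -76885/7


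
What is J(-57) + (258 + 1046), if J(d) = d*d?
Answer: 4553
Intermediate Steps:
J(d) = d**2
J(-57) + (258 + 1046) = (-57)**2 + (258 + 1046) = 3249 + 1304 = 4553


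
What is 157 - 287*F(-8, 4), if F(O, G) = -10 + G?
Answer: 1879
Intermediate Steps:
157 - 287*F(-8, 4) = 157 - 287*(-10 + 4) = 157 - 287*(-6) = 157 + 1722 = 1879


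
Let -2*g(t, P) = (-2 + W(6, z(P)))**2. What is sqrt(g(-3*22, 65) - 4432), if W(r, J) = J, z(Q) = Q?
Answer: I*sqrt(25666)/2 ≈ 80.103*I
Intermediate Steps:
g(t, P) = -(-2 + P)**2/2
sqrt(g(-3*22, 65) - 4432) = sqrt(-(-2 + 65)**2/2 - 4432) = sqrt(-1/2*63**2 - 4432) = sqrt(-1/2*3969 - 4432) = sqrt(-3969/2 - 4432) = sqrt(-12833/2) = I*sqrt(25666)/2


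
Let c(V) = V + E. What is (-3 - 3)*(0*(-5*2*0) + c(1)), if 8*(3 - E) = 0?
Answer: -24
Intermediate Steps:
E = 3 (E = 3 - ⅛*0 = 3 + 0 = 3)
c(V) = 3 + V (c(V) = V + 3 = 3 + V)
(-3 - 3)*(0*(-5*2*0) + c(1)) = (-3 - 3)*(0*(-5*2*0) + (3 + 1)) = -6*(0*(-10*0) + 4) = -6*(0*0 + 4) = -6*(0 + 4) = -6*4 = -24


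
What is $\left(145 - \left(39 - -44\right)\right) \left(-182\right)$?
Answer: $-11284$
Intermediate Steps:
$\left(145 - \left(39 - -44\right)\right) \left(-182\right) = \left(145 - \left(39 + 44\right)\right) \left(-182\right) = \left(145 - 83\right) \left(-182\right) = 62 \left(-182\right) = -11284$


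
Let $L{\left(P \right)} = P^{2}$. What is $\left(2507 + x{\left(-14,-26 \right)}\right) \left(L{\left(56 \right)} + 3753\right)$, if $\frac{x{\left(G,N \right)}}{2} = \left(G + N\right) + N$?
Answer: $16361375$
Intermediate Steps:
$x{\left(G,N \right)} = 2 G + 4 N$ ($x{\left(G,N \right)} = 2 \left(\left(G + N\right) + N\right) = 2 \left(G + 2 N\right) = 2 G + 4 N$)
$\left(2507 + x{\left(-14,-26 \right)}\right) \left(L{\left(56 \right)} + 3753\right) = \left(2507 + \left(2 \left(-14\right) + 4 \left(-26\right)\right)\right) \left(56^{2} + 3753\right) = \left(2507 - 132\right) \left(3136 + 3753\right) = \left(2507 - 132\right) 6889 = 2375 \cdot 6889 = 16361375$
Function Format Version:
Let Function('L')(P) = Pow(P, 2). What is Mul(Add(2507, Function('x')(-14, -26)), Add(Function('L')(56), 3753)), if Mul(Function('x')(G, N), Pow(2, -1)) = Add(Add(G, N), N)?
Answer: 16361375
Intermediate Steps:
Function('x')(G, N) = Add(Mul(2, G), Mul(4, N)) (Function('x')(G, N) = Mul(2, Add(Add(G, N), N)) = Mul(2, Add(G, Mul(2, N))) = Add(Mul(2, G), Mul(4, N)))
Mul(Add(2507, Function('x')(-14, -26)), Add(Function('L')(56), 3753)) = Mul(Add(2507, Add(Mul(2, -14), Mul(4, -26))), Add(Pow(56, 2), 3753)) = Mul(Add(2507, Add(-28, -104)), Add(3136, 3753)) = Mul(Add(2507, -132), 6889) = Mul(2375, 6889) = 16361375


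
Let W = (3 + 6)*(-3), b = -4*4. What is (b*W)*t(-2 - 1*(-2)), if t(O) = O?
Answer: 0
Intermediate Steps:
b = -16
W = -27 (W = 9*(-3) = -27)
(b*W)*t(-2 - 1*(-2)) = (-16*(-27))*(-2 - 1*(-2)) = 432*(-2 + 2) = 432*0 = 0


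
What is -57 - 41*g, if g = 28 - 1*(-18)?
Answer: -1943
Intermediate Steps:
g = 46 (g = 28 + 18 = 46)
-57 - 41*g = -57 - 41*46 = -57 - 1886 = -1943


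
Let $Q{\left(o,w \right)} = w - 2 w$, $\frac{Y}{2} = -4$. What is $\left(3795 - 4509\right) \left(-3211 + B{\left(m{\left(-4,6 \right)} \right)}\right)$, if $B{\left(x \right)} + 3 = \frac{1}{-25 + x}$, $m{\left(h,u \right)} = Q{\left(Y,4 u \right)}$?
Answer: $\frac{16063674}{7} \approx 2.2948 \cdot 10^{6}$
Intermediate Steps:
$Y = -8$ ($Y = 2 \left(-4\right) = -8$)
$Q{\left(o,w \right)} = - w$
$m{\left(h,u \right)} = - 4 u$
$B{\left(x \right)} = -3 + \frac{1}{-25 + x}$
$\left(3795 - 4509\right) \left(-3211 + B{\left(m{\left(-4,6 \right)} \right)}\right) = \left(3795 - 4509\right) \left(-3211 + \frac{76 - 3 \left(\left(-4\right) 6\right)}{-25 - 24}\right) = - 714 \left(-3211 + \frac{76 - -72}{-25 - 24}\right) = - 714 \left(-3211 + \frac{76 + 72}{-49}\right) = - 714 \left(-3211 - \frac{148}{49}\right) = \left(-714\right) \left(- \frac{157487}{49}\right) = \frac{16063674}{7}$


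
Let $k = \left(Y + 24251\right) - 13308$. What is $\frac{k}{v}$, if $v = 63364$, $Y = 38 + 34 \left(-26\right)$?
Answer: $\frac{10097}{63364} \approx 0.15935$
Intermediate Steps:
$Y = -846$ ($Y = 38 - 884 = -846$)
$k = 10097$ ($k = \left(-846 + 24251\right) - 13308 = 23405 - 13308 = 10097$)
$\frac{k}{v} = \frac{10097}{63364}$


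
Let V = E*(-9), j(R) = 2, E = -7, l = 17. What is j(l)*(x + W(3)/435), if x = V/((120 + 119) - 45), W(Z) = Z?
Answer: 9329/14065 ≈ 0.66328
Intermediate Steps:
V = 63 (V = -7*(-9) = 63)
x = 63/194 (x = 63/((120 + 119) - 45) = 63/(239 - 45) = 63/194 ≈ 0.32474)
j(l)*(x + W(3)/435) = 2*(63/194 + 3/435) = 2*(63/194 + 3*(1/435)) = 2*(63/194 + 1/145) = 2*(9329/28130) = 9329/14065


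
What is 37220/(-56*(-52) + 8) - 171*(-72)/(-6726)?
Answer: 94031/8614 ≈ 10.916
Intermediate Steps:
37220/(-56*(-52) + 8) - 171*(-72)/(-6726) = 37220/(2912 + 8) + 12312*(-1/6726) = 37220/2920 - 108/59 = 37220*(1/2920) - 108/59 = 1861/146 - 108/59 = 94031/8614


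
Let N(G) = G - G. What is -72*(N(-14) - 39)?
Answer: 2808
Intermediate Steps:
N(G) = 0
-72*(N(-14) - 39) = -72*(0 - 39) = -72*(-39) = 2808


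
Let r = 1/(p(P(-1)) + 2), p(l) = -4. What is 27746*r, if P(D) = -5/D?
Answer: -13873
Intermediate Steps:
r = -1/2 (r = 1/(-4 + 2) = 1/(-2) = -1/2 ≈ -0.50000)
27746*r = 27746*(-1/2) = -13873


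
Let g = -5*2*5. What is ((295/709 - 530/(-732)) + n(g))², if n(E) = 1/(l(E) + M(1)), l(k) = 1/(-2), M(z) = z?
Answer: 663969114649/67337136036 ≈ 9.8604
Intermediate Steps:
l(k) = -½
g = -50 (g = -10*5 = -50)
n(E) = 2 (n(E) = 1/(-½ + 1) = 1/(½) = 2)
((295/709 - 530/(-732)) + n(g))² = ((295/709 - 530/(-732)) + 2)² = ((295*(1/709) - 530*(-1/732)) + 2)² = ((295/709 + 265/366) + 2)² = (295855/259494 + 2)² = (814843/259494)² = 663969114649/67337136036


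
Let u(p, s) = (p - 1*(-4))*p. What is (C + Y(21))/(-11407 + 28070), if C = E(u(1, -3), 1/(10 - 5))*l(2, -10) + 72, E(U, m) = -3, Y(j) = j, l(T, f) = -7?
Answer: 6/877 ≈ 0.0068415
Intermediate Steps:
u(p, s) = p*(4 + p) (u(p, s) = (p + 4)*p = (4 + p)*p = p*(4 + p))
C = 93 (C = -3*(-7) + 72 = 21 + 72 = 93)
(C + Y(21))/(-11407 + 28070) = (93 + 21)/(-11407 + 28070) = 114/16663 = 114*(1/16663) = 6/877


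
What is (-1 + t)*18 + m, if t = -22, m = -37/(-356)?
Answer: -147347/356 ≈ -413.90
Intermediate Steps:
m = 37/356 (m = -37*(-1/356) = 37/356 ≈ 0.10393)
(-1 + t)*18 + m = (-1 - 22)*18 + 37/356 = -23*18 + 37/356 = -414 + 37/356 = -147347/356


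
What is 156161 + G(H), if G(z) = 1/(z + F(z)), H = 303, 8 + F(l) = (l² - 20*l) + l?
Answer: 13484033868/86347 ≈ 1.5616e+5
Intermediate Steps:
F(l) = -8 + l² - 19*l (F(l) = -8 + ((l² - 20*l) + l) = -8 + (l² - 19*l) = -8 + l² - 19*l)
G(z) = 1/(-8 + z² - 18*z) (G(z) = 1/(z + (-8 + z² - 19*z)) = 1/(-8 + z² - 18*z))
156161 + G(H) = 156161 + 1/(-8 + 303² - 18*303) = 156161 + 1/(-8 + 91809 - 5454) = 156161 + 1/86347 = 13484033868/86347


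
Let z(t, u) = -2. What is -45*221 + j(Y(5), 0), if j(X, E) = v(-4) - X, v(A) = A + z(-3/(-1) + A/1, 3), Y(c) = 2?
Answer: -9953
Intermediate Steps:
v(A) = -2 + A (v(A) = A - 2 = -2 + A)
j(X, E) = -6 - X (j(X, E) = (-2 - 4) - X = -6 - X)
-45*221 + j(Y(5), 0) = -45*221 + (-6 - 1*2) = -9945 + (-6 - 2) = -9945 - 8 = -9953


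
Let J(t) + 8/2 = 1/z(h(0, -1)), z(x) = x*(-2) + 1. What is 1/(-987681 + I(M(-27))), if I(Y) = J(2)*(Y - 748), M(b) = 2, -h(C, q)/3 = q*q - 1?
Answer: -1/985443 ≈ -1.0148e-6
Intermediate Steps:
h(C, q) = 3 - 3*q**2 (h(C, q) = -3*(q*q - 1) = -3*(q**2 - 1) = -3*(-1 + q**2) = 3 - 3*q**2)
z(x) = 1 - 2*x (z(x) = -2*x + 1 = 1 - 2*x)
J(t) = -3 (J(t) = -4 + 1/(1 - 2*(3 - 3*(-1)**2)) = -4 + 1/(1 - 2*(3 - 3*1)) = -4 + 1/(1 - 2*(3 - 3)) = -4 + 1/(1 - 2*0) = -4 + 1/(1 + 0) = -4 + 1/1 = -4 + 1 = -3)
I(Y) = 2244 - 3*Y (I(Y) = -3*(Y - 748) = -3*(-748 + Y) = 2244 - 3*Y)
1/(-987681 + I(M(-27))) = 1/(-987681 + (2244 - 3*2)) = 1/(-987681 + (2244 - 6)) = 1/(-987681 + 2238) = 1/(-985443) = -1/985443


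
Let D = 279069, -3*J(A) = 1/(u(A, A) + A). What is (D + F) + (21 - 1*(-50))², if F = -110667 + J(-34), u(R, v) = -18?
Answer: 27057109/156 ≈ 1.7344e+5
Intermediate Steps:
J(A) = -1/(3*(-18 + A))
F = -17264051/156 (F = -110667 - 1/(-54 + 3*(-34)) = -110667 - 1/(-54 - 102) = -110667 - 1/(-156) = -110667 - 1*(-1/156) = -110667 + 1/156 = -17264051/156 ≈ -1.1067e+5)
(D + F) + (21 - 1*(-50))² = (279069 - 17264051/156) + (21 - 1*(-50))² = 26270713/156 + (21 + 50)² = 26270713/156 + 71² = 26270713/156 + 5041 = 27057109/156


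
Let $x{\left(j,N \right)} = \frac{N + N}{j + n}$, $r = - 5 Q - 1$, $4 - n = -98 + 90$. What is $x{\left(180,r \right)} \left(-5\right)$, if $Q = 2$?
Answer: $\frac{55}{96} \approx 0.57292$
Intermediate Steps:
$n = 12$ ($n = 4 - \left(-98 + 90\right) = 4 - -8 = 4 + 8 = 12$)
$r = -11$ ($r = \left(-5\right) 2 - 1 = -10 - 1 = -11$)
$x{\left(j,N \right)} = \frac{2 N}{12 + j}$ ($x{\left(j,N \right)} = \frac{N + N}{j + 12} = \frac{2 N}{12 + j}$)
$x{\left(180,r \right)} \left(-5\right) = 2 \left(-11\right) \frac{1}{12 + 180} \left(-5\right) = 2 \left(-11\right) \frac{1}{192} \left(-5\right) = \left(- \frac{11}{96}\right) \left(-5\right) = \frac{55}{96}$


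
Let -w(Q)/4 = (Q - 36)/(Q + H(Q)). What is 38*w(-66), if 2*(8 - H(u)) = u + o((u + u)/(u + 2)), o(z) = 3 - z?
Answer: -496128/815 ≈ -608.75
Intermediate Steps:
H(u) = 13/2 - u/2 + u/(2 + u) (H(u) = 8 - (u + (3 - (u + u)/(u + 2)))/2 = 8 - (u + (3 - 2*u/(2 + u)))/2 = 8 - (3 + u - 2*u/(2 + u))/2 = 8 + (-3/2 - u/2 + u/(2 + u)) = 13/2 - u/2 + u/(2 + u))
w(Q) = -4*(-36 + Q)/(Q + (26 - Q² + 13*Q)/(2*(2 + Q))) (w(Q) = -4*(Q - 36)/(Q + (26 - Q² + 13*Q)/(2*(2 + Q))) = -4*(-36 + Q)/(Q + (26 - Q² + 13*Q)/(2*(2 + Q))))
38*w(-66) = 38*(8*(72 - 1*(-66)² + 34*(-66))/(26 + (-66)² + 17*(-66))) = 38*(8*(72 - 1*4356 - 2244)/(26 + 4356 - 1122)) = 38*(8*(72 - 4356 - 2244)/3260) = 38*(8*(1/3260)*(-6528)) = 38*(-13056/815) = -496128/815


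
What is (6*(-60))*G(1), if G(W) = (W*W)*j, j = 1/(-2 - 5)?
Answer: 360/7 ≈ 51.429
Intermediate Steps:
j = -⅐ (j = 1/(-7) = -⅐ ≈ -0.14286)
G(W) = -W²/7 (G(W) = (W*W)*(-⅐) = W²*(-⅐) = -W²/7)
(6*(-60))*G(1) = (6*(-60))*(-⅐*1²) = -(-360)/7 = -360*(-⅐) = 360/7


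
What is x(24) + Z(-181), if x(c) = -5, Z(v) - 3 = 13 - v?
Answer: 192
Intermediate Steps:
Z(v) = 16 - v (Z(v) = 3 + (13 - v) = 16 - v)
x(24) + Z(-181) = -5 + (16 - 1*(-181)) = -5 + (16 + 181) = -5 + 197 = 192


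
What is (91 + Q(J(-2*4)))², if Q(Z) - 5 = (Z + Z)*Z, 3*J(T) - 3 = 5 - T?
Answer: 1893376/81 ≈ 23375.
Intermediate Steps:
J(T) = 8/3 - T/3 (J(T) = 1 + (5 - T)/3 = 1 + (5/3 - T/3) = 8/3 - T/3)
Q(Z) = 5 + 2*Z² (Q(Z) = 5 + (Z + Z)*Z = 5 + (2*Z)*Z = 5 + 2*Z²)
(91 + Q(J(-2*4)))² = (91 + (5 + 2*(8/3 - (-2)*1*4/3)²))² = (91 + (5 + 2*(8/3 - (-2)*4/3)²))² = (91 + (5 + 2*(8/3 - ⅓*(-8))²))² = (91 + (5 + 2*(8/3 + 8/3)²))² = (91 + (5 + 2*(16/3)²))² = (91 + (5 + 2*(256/9)))² = (91 + (5 + 512/9))² = (91 + 557/9)² = (1376/9)² = 1893376/81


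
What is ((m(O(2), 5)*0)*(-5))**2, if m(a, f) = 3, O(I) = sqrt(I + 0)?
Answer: 0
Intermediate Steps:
O(I) = sqrt(I)
((m(O(2), 5)*0)*(-5))**2 = ((3*0)*(-5))**2 = (0*(-5))**2 = 0**2 = 0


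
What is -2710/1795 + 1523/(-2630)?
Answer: -1972217/944170 ≈ -2.0888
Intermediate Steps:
-2710/1795 + 1523/(-2630) = -2710*1/1795 + 1523*(-1/2630) = -542/359 - 1523/2630 = -1972217/944170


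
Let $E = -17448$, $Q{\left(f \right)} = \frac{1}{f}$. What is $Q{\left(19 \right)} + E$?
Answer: $- \frac{331511}{19} \approx -17448.0$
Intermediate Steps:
$Q{\left(19 \right)} + E = \frac{1}{19} - 17448 = - \frac{331511}{19}$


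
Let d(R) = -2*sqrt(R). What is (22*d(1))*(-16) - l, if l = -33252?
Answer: 33956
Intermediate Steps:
(22*d(1))*(-16) - l = (22*(-2*sqrt(1)))*(-16) - 1*(-33252) = (22*(-2*1))*(-16) + 33252 = (22*(-2))*(-16) + 33252 = -44*(-16) + 33252 = 704 + 33252 = 33956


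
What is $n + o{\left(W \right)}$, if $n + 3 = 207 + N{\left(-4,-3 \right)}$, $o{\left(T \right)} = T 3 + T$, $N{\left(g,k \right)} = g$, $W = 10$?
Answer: $240$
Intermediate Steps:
$o{\left(T \right)} = 4 T$ ($o{\left(T \right)} = 3 T + T = 4 T$)
$n = 200$ ($n = -3 + \left(207 - 4\right) = -3 + 203 = 200$)
$n + o{\left(W \right)} = 200 + 4 \cdot 10 = 200 + 40 = 240$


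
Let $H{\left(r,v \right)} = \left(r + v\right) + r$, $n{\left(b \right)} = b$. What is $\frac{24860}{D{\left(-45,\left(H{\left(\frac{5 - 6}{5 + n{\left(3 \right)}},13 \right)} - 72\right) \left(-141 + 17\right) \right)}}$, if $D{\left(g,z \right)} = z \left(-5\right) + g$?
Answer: $- \frac{1243}{1839} \approx -0.67591$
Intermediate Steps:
$H{\left(r,v \right)} = v + 2 r$
$D{\left(g,z \right)} = g - 5 z$ ($D{\left(g,z \right)} = - 5 z + g = g - 5 z$)
$\frac{24860}{D{\left(-45,\left(H{\left(\frac{5 - 6}{5 + n{\left(3 \right)}},13 \right)} - 72\right) \left(-141 + 17\right) \right)}} = \frac{24860}{-45 - 5 \left(\left(13 + 2 \frac{5 - 6}{5 + 3}\right) - 72\right) \left(-141 + 17\right)} = \frac{24860}{-45 - 5 \left(\left(13 + 2 \left(- \frac{1}{8}\right)\right) - 72\right) \left(-124\right)} = \frac{24860}{-45 - 5 \left(\left(13 - \frac{1}{4}\right) - 72\right) \left(-124\right)} = \frac{24860}{-45 - 5 \left(\frac{51}{4} - 72\right) \left(-124\right)} = \frac{24860}{-45 - 5 \left(\left(- \frac{237}{4}\right) \left(-124\right)\right)} = \frac{24860}{-45 - 36735} = \frac{24860}{-36780} = 24860 \left(- \frac{1}{36780}\right) = - \frac{1243}{1839}$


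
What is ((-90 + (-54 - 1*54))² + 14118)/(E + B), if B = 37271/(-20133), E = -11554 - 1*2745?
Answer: -536765913/143959519 ≈ -3.7286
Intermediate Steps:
E = -14299 (E = -11554 - 2745 = -14299)
B = -37271/20133 (B = 37271*(-1/20133) = -37271/20133 ≈ -1.8512)
((-90 + (-54 - 1*54))² + 14118)/(E + B) = ((-90 + (-54 - 1*54))² + 14118)/(-14299 - 37271/20133) = ((-90 + (-54 - 54))² + 14118)/(-287919038/20133) = ((-90 - 108)² + 14118)*(-20133/287919038) = ((-198)² + 14118)*(-20133/287919038) = (39204 + 14118)*(-20133/287919038) = 53322*(-20133/287919038) = -536765913/143959519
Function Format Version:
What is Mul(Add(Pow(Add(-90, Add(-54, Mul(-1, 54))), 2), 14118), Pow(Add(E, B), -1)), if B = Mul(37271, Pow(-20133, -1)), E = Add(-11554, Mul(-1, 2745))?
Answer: Rational(-536765913, 143959519) ≈ -3.7286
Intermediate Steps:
E = -14299 (E = Add(-11554, -2745) = -14299)
B = Rational(-37271, 20133) (B = Mul(37271, Rational(-1, 20133)) = Rational(-37271, 20133) ≈ -1.8512)
Mul(Add(Pow(Add(-90, Add(-54, Mul(-1, 54))), 2), 14118), Pow(Add(E, B), -1)) = Mul(Add(Pow(Add(-90, Add(-54, Mul(-1, 54))), 2), 14118), Pow(Add(-14299, Rational(-37271, 20133)), -1)) = Mul(Add(Pow(Add(-90, Add(-54, -54)), 2), 14118), Pow(Rational(-287919038, 20133), -1)) = Mul(Add(Pow(Add(-90, -108), 2), 14118), Rational(-20133, 287919038)) = Mul(Add(Pow(-198, 2), 14118), Rational(-20133, 287919038)) = Mul(Add(39204, 14118), Rational(-20133, 287919038)) = Mul(53322, Rational(-20133, 287919038)) = Rational(-536765913, 143959519)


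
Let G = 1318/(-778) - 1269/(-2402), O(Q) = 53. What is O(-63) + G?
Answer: 48432757/934378 ≈ 51.834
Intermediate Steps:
G = -1089277/934378 (G = 1318*(-1/778) - 1269*(-1/2402) = -659/389 + 1269/2402 = -1089277/934378 ≈ -1.1658)
O(-63) + G = 53 - 1089277/934378 = 48432757/934378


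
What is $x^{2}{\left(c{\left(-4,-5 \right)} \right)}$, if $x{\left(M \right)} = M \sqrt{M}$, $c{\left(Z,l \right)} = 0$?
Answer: $0$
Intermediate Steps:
$x{\left(M \right)} = M^{\frac{3}{2}}$
$x^{2}{\left(c{\left(-4,-5 \right)} \right)} = \left(0^{\frac{3}{2}}\right)^{2} = 0^{2} = 0$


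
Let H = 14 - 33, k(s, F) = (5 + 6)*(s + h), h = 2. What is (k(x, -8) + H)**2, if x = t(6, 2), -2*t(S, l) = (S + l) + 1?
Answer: 8649/4 ≈ 2162.3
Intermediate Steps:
t(S, l) = -1/2 - S/2 - l/2 (t(S, l) = -((S + l) + 1)/2 = -(1 + S + l)/2 = -1/2 - S/2 - l/2)
x = -9/2 (x = -1/2 - 1/2*6 - 1/2*2 = -1/2 - 3 - 1 = -9/2 ≈ -4.5000)
k(s, F) = 22 + 11*s (k(s, F) = (5 + 6)*(s + 2) = 11*(2 + s) = 22 + 11*s)
H = -19
(k(x, -8) + H)**2 = ((22 + 11*(-9/2)) - 19)**2 = ((22 - 99/2) - 19)**2 = (-55/2 - 19)**2 = (-93/2)**2 = 8649/4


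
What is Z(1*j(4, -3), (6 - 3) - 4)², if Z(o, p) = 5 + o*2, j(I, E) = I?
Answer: 169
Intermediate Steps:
Z(o, p) = 5 + 2*o
Z(1*j(4, -3), (6 - 3) - 4)² = (5 + 2*(1*4))² = (5 + 2*4)² = (5 + 8)² = 13² = 169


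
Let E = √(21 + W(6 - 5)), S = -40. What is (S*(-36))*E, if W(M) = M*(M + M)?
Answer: 1440*√23 ≈ 6906.0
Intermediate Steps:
W(M) = 2*M² (W(M) = M*(2*M) = 2*M²)
E = √23 (E = √(21 + 2*(6 - 5)²) = √(21 + 2*1²) = √(21 + 2*1) = √(21 + 2) = √23 ≈ 4.7958)
(S*(-36))*E = (-40*(-36))*√23 = 1440*√23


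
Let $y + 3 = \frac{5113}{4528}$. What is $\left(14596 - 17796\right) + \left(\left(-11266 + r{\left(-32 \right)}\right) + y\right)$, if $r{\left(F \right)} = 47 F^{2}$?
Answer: $\frac{152413065}{4528} \approx 33660.0$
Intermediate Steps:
$y = - \frac{8471}{4528}$ ($y = -3 + \frac{5113}{4528} = - \frac{8471}{4528} \approx -1.8708$)
$\left(14596 - 17796\right) + \left(\left(-11266 + r{\left(-32 \right)}\right) + y\right) = \left(14596 - 17796\right) - \left(\frac{51020919}{4528} - 48128\right) = -3200 + \left(\left(-11266 + 47 \cdot 1024\right) - \frac{8471}{4528}\right) = -3200 + \left(\left(-11266 + 48128\right) - \frac{8471}{4528}\right) = -3200 + \left(36862 - \frac{8471}{4528}\right) = -3200 + \frac{166902665}{4528} = \frac{152413065}{4528}$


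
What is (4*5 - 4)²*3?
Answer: 768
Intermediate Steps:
(4*5 - 4)²*3 = (20 - 4)²*3 = 16²*3 = 256*3 = 768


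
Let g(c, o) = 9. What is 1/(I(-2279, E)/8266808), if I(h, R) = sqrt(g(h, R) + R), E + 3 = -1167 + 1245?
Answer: 4133404*sqrt(21)/21 ≈ 9.0198e+5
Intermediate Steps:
E = 75 (E = -3 + (-1167 + 1245) = -3 + 78 = 75)
I(h, R) = sqrt(9 + R)
1/(I(-2279, E)/8266808) = 1/(sqrt(9 + 75)/8266808) = 1/(sqrt(84)*(1/8266808)) = 1/((2*sqrt(21))*(1/8266808)) = 1/(sqrt(21)/4133404) = 4133404*sqrt(21)/21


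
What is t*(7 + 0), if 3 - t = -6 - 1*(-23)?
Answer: -98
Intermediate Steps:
t = -14 (t = 3 - (-6 - 1*(-23)) = 3 - (-6 + 23) = 3 - 1*17 = 3 - 17 = -14)
t*(7 + 0) = -14*(7 + 0) = -14*7 = -98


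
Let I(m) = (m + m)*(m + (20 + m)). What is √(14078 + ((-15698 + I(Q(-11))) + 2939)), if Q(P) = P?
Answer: √1363 ≈ 36.919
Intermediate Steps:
I(m) = 2*m*(20 + 2*m) (I(m) = (2*m)*(20 + 2*m) = 2*m*(20 + 2*m))
√(14078 + ((-15698 + I(Q(-11))) + 2939)) = √(14078 + ((-15698 + 4*(-11)*(10 - 11)) + 2939)) = √(14078 + ((-15698 + 4*(-11)*(-1)) + 2939)) = √(14078 + ((-15698 + 44) + 2939)) = √(14078 + (-15654 + 2939)) = √(14078 - 12715) = √1363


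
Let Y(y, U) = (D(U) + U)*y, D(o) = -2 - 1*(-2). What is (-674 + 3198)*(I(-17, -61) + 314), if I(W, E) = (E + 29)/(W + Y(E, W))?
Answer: 202076488/255 ≈ 7.9246e+5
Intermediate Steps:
D(o) = 0 (D(o) = -2 + 2 = 0)
Y(y, U) = U*y (Y(y, U) = (0 + U)*y = U*y)
I(W, E) = (29 + E)/(W + E*W) (I(W, E) = (E + 29)/(W + W*E) = (29 + E)/(W + E*W))
(-674 + 3198)*(I(-17, -61) + 314) = (-674 + 3198)*((29 - 61)/((-17)*(1 - 61)) + 314) = 2524*(-1/17*(-32)/(-60) + 314) = 2524*(-1/17*(-1/60)*(-32) + 314) = 2524*(-8/255 + 314) = 2524*(80062/255) = 202076488/255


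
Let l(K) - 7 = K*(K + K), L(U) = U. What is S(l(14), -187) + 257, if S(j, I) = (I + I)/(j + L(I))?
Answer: 27055/106 ≈ 255.24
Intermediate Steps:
l(K) = 7 + 2*K² (l(K) = 7 + K*(K + K) = 7 + K*(2*K) = 7 + 2*K²)
S(j, I) = 2*I/(I + j) (S(j, I) = (I + I)/(j + I) = (2*I)/(I + j) = 2*I/(I + j))
S(l(14), -187) + 257 = 2*(-187)/(-187 + (7 + 2*14²)) + 257 = 2*(-187)/(-187 + (7 + 2*196)) + 257 = 2*(-187)/(-187 + (7 + 392)) + 257 = 2*(-187)/(-187 + 399) + 257 = 2*(-187)/212 + 257 = 2*(-187)*(1/212) + 257 = -187/106 + 257 = 27055/106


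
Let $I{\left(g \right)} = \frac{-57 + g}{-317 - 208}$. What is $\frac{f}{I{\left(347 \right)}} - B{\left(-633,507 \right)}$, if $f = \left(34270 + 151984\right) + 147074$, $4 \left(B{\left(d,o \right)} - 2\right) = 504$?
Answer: $- \frac{17503432}{29} \approx -6.0357 \cdot 10^{5}$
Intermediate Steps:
$B{\left(d,o \right)} = 128$ ($B{\left(d,o \right)} = 2 + \frac{1}{4} \cdot 504 = 2 + 126 = 128$)
$f = 333328$ ($f = 186254 + 147074 = 333328$)
$I{\left(g \right)} = \frac{19}{175} - \frac{g}{525}$ ($I{\left(g \right)} = \frac{-57 + g}{-525} = \left(-57 + g\right) \left(- \frac{1}{525}\right) = \frac{19}{175} - \frac{g}{525}$)
$\frac{f}{I{\left(347 \right)}} - B{\left(-633,507 \right)} = \frac{333328}{\frac{19}{175} - \frac{347}{525}} - 128 = \frac{333328}{- \frac{58}{105}} - 128 = 333328 \left(- \frac{105}{58}\right) - 128 = - \frac{17499720}{29} - 128 = - \frac{17503432}{29}$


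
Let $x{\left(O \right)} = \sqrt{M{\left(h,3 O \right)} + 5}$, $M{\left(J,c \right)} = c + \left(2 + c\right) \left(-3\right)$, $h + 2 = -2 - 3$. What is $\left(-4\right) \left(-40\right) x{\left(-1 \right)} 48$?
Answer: $7680 \sqrt{5} \approx 17173.0$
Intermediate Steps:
$h = -7$ ($h = -2 - 5 = -7$)
$M{\left(J,c \right)} = -6 - 2 c$ ($M{\left(J,c \right)} = c - \left(6 + 3 c\right) = -6 - 2 c$)
$x{\left(O \right)} = \sqrt{-1 - 6 O}$ ($x{\left(O \right)} = \sqrt{\left(-6 - 2 \cdot 3 O\right) + 5} = \sqrt{\left(-6 - 6 O\right) + 5} = \sqrt{-1 - 6 O}$)
$\left(-4\right) \left(-40\right) x{\left(-1 \right)} 48 = \left(-4\right) \left(-40\right) \sqrt{-1 - -6} \cdot 48 = 160 \sqrt{-1 + 6} \cdot 48 = 160 \sqrt{5} \cdot 48 = 7680 \sqrt{5}$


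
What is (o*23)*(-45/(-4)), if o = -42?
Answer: -21735/2 ≈ -10868.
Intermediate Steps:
(o*23)*(-45/(-4)) = (-42*23)*(-45/(-4)) = -(-43470)*(-1)/4 = -966*45/4 = -21735/2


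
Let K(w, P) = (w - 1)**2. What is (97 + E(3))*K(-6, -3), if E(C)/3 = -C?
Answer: 4312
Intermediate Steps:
E(C) = -3*C (E(C) = 3*(-C) = -3*C)
K(w, P) = (-1 + w)**2
(97 + E(3))*K(-6, -3) = (97 - 3*3)*(-1 - 6)**2 = (97 - 9)*(-7)**2 = 88*49 = 4312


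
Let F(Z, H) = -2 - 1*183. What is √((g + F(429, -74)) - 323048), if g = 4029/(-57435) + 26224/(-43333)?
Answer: 6*I*√6179628318397324129990/829610285 ≈ 568.54*I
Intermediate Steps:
F(Z, H) = -185 (F(Z, H) = -2 - 183 = -185)
g = -560254699/829610285 (g = 4029*(-1/57435) + 26224*(-1/43333) = -1343/19145 - 26224/43333 = -560254699/829610285 ≈ -0.67532)
√((g + F(429, -74)) - 323048) = √((-560254699/829610285 - 185) - 323048) = √(-154038157424/829610285 - 323048) = √(-268157981506104/829610285) = 6*I*√6179628318397324129990/829610285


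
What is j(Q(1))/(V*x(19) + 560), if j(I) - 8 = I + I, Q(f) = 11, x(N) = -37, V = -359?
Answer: 30/13843 ≈ 0.0021672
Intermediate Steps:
j(I) = 8 + 2*I (j(I) = 8 + (I + I) = 8 + 2*I)
j(Q(1))/(V*x(19) + 560) = (8 + 2*11)/(-359*(-37) + 560) = (8 + 22)/(13283 + 560) = 30/13843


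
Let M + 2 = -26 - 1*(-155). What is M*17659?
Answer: 2242693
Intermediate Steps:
M = 127 (M = -2 + (-26 - 1*(-155)) = -2 + (-26 + 155) = -2 + 129 = 127)
M*17659 = 127*17659 = 2242693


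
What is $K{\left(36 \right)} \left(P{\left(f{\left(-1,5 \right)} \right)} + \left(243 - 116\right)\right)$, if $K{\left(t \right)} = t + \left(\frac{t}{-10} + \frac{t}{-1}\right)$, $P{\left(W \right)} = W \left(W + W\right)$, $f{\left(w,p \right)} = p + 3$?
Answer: $-918$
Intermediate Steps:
$f{\left(w,p \right)} = 3 + p$
$P{\left(W \right)} = 2 W^{2}$ ($P{\left(W \right)} = W 2 W = 2 W^{2}$)
$K{\left(t \right)} = - \frac{t}{10}$ ($K{\left(t \right)} = t + \left(t \left(- \frac{1}{10}\right) + t \left(-1\right)\right) = t - \frac{11 t}{10} = - \frac{t}{10}$)
$K{\left(36 \right)} \left(P{\left(f{\left(-1,5 \right)} \right)} + \left(243 - 116\right)\right) = \left(- \frac{1}{10}\right) 36 \left(2 \left(3 + 5\right)^{2} + \left(243 - 116\right)\right) = - \frac{18 \left(2 \cdot 8^{2} + 127\right)}{5} = - \frac{18 \left(2 \cdot 64 + 127\right)}{5} = - \frac{18 \left(128 + 127\right)}{5} = \left(- \frac{18}{5}\right) 255 = -918$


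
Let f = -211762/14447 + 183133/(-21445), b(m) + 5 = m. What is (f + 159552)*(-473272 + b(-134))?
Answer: -23398131279103589529/309815915 ≈ -7.5523e+10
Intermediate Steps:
b(m) = -5 + m
f = -7186958541/309815915 (f = -211762*1/14447 + 183133*(-1/21445) = -211762/14447 - 183133/21445 = -7186958541/309815915 ≈ -23.198)
(f + 159552)*(-473272 + b(-134)) = (-7186958541/309815915 + 159552)*(-473272 + (-5 - 134)) = 49424561911539*(-473272 - 139)/309815915 = (49424561911539/309815915)*(-473411) = -23398131279103589529/309815915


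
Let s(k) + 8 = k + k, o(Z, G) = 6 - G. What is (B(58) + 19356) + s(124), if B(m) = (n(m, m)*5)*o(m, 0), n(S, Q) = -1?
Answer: 19566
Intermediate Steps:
s(k) = -8 + 2*k (s(k) = -8 + (k + k) = -8 + 2*k)
B(m) = -30 (B(m) = (-1*5)*(6 - 1*0) = -5*(6 + 0) = -5*6 = -30)
(B(58) + 19356) + s(124) = (-30 + 19356) + (-8 + 2*124) = 19326 + (-8 + 248) = 19326 + 240 = 19566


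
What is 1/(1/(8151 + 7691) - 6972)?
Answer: -15842/110450423 ≈ -0.00014343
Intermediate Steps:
1/(1/(8151 + 7691) - 6972) = 1/(1/15842 - 6972) = 1/(-110450423/15842) = -15842/110450423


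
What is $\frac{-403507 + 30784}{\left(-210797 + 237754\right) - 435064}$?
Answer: $\frac{372723}{408107} \approx 0.9133$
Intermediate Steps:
$\frac{-403507 + 30784}{\left(-210797 + 237754\right) - 435064} = - \frac{372723}{26957 - 435064} = - \frac{372723}{-408107} = \left(-372723\right) \left(- \frac{1}{408107}\right) = \frac{372723}{408107}$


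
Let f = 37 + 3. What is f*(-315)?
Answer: -12600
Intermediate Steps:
f = 40
f*(-315) = 40*(-315) = -12600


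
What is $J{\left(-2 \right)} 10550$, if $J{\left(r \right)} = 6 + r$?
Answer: $42200$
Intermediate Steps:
$J{\left(-2 \right)} 10550 = \left(6 - 2\right) 10550 = 4 \cdot 10550 = 42200$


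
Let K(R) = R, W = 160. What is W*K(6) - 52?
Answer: 908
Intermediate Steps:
W*K(6) - 52 = 160*6 - 52 = 960 - 52 = 908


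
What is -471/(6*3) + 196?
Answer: 1019/6 ≈ 169.83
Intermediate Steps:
-471/(6*3) + 196 = -471/18 + 196 = -471*1/18 + 196 = -157/6 + 196 = 1019/6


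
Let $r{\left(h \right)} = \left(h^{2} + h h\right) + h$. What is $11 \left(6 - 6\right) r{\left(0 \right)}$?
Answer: $0$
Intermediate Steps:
$r{\left(h \right)} = h + 2 h^{2}$ ($r{\left(h \right)} = \left(h^{2} + h^{2}\right) + h = 2 h^{2} + h = h + 2 h^{2}$)
$11 \left(6 - 6\right) r{\left(0 \right)} = 11 \left(6 - 6\right) 0 \left(1 + 2 \cdot 0\right) = 11 \left(6 - 6\right) 0 \left(1 + 0\right) = 11 \cdot 0 \cdot 0 \cdot 1 = 0 \cdot 0 = 0$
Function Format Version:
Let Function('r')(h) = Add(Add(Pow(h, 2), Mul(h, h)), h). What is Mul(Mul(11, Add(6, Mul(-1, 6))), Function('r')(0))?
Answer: 0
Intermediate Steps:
Function('r')(h) = Add(h, Mul(2, Pow(h, 2))) (Function('r')(h) = Add(Add(Pow(h, 2), Pow(h, 2)), h) = Add(Mul(2, Pow(h, 2)), h) = Add(h, Mul(2, Pow(h, 2))))
Mul(Mul(11, Add(6, Mul(-1, 6))), Function('r')(0)) = Mul(Mul(11, Add(6, Mul(-1, 6))), Mul(0, Add(1, Mul(2, 0)))) = Mul(Mul(11, Add(6, -6)), Mul(0, Add(1, 0))) = Mul(Mul(11, 0), Mul(0, 1)) = Mul(0, 0) = 0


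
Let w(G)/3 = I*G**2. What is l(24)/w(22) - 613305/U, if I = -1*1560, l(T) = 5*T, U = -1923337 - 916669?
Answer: 34242323/158603412 ≈ 0.21590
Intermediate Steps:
U = -2840006
I = -1560
w(G) = -4680*G**2 (w(G) = 3*(-1560*G**2) = -4680*G**2)
l(24)/w(22) - 613305/U = (5*24)/((-4680*22**2)) - 613305/(-2840006) = 120/((-4680*484)) - 613305*(-1/2840006) = 120/(-2265120) + 613305/2840006 = 120*(-1/2265120) + 613305/2840006 = -1/18876 + 613305/2840006 = 34242323/158603412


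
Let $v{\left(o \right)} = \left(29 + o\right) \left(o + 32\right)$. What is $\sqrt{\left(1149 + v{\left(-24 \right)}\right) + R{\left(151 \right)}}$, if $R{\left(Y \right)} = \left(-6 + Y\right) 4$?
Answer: $\sqrt{1769} \approx 42.059$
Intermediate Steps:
$v{\left(o \right)} = \left(29 + o\right) \left(32 + o\right)$
$R{\left(Y \right)} = -24 + 4 Y$
$\sqrt{\left(1149 + v{\left(-24 \right)}\right) + R{\left(151 \right)}} = \sqrt{\left(1149 + \left(928 + \left(-24\right)^{2} + 61 \left(-24\right)\right)\right) + \left(-24 + 4 \cdot 151\right)} = \sqrt{\left(1149 + \left(928 + 576 - 1464\right)\right) + \left(-24 + 604\right)} = \sqrt{\left(1149 + 40\right) + 580} = \sqrt{1189 + 580} = \sqrt{1769}$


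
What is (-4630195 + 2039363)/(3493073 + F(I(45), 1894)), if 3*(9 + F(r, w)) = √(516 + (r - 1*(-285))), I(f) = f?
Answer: -4524970994624/6100748054001 + 1295416*√94/6100748054001 ≈ -0.74171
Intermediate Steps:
F(r, w) = -9 + √(801 + r)/3 (F(r, w) = -9 + √(516 + (r - 1*(-285)))/3 = -9 + √(516 + (r + 285))/3 = -9 + √(516 + (285 + r))/3 = -9 + √(801 + r)/3)
(-4630195 + 2039363)/(3493073 + F(I(45), 1894)) = (-4630195 + 2039363)/(3493073 + (-9 + √(801 + 45)/3)) = -2590832/(3493073 + (-9 + √846/3)) = -2590832/(3493073 + (-9 + (3*√94)/3)) = -2590832/(3493073 + (-9 + √94)) = -2590832/(3493064 + √94)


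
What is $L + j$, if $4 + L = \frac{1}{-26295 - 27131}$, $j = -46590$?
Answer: $- \frac{2489331045}{53426} \approx -46594.0$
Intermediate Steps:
$L = - \frac{213705}{53426}$ ($L = -4 + \frac{1}{-26295 - 27131} = -4 + \frac{1}{-53426} = -4 - \frac{1}{53426} = - \frac{213705}{53426} \approx -4.0$)
$L + j = - \frac{213705}{53426} - 46590 = - \frac{2489331045}{53426}$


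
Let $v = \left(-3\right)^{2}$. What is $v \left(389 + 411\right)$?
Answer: $7200$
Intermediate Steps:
$v = 9$
$v \left(389 + 411\right) = 9 \left(389 + 411\right) = 9 \cdot 800 = 7200$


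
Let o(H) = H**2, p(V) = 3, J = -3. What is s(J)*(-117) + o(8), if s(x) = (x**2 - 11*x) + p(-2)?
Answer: -5201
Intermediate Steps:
s(x) = 3 + x**2 - 11*x (s(x) = (x**2 - 11*x) + 3 = 3 + x**2 - 11*x)
s(J)*(-117) + o(8) = (3 + (-3)**2 - 11*(-3))*(-117) + 8**2 = (3 + 9 + 33)*(-117) + 64 = 45*(-117) + 64 = -5265 + 64 = -5201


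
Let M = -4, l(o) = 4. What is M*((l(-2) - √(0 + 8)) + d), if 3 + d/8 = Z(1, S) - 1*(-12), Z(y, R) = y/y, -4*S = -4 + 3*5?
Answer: -336 + 8*√2 ≈ -324.69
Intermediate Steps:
S = -11/4 (S = -(-4 + 3*5)/4 = -(-4 + 15)/4 = -¼*11 = -11/4 ≈ -2.7500)
Z(y, R) = 1
d = 80 (d = -24 + 8*(1 - 1*(-12)) = -24 + 8*(1 + 12) = -24 + 8*13 = -24 + 104 = 80)
M*((l(-2) - √(0 + 8)) + d) = -4*((4 - √(0 + 8)) + 80) = -4*((4 - √8) + 80) = -4*((4 - 2*√2) + 80) = -4*(84 - 2*√2) = -336 + 8*√2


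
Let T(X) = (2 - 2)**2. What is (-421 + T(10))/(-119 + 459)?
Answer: -421/340 ≈ -1.2382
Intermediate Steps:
T(X) = 0 (T(X) = 0**2 = 0)
(-421 + T(10))/(-119 + 459) = (-421 + 0)/(-119 + 459) = -421/340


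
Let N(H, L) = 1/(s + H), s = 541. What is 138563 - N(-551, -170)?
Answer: 1385631/10 ≈ 1.3856e+5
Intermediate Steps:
N(H, L) = 1/(541 + H)
138563 - N(-551, -170) = 138563 - 1/(541 - 551) = 138563 - 1/(-10) = 138563 - 1*(-⅒) = 138563 + ⅒ = 1385631/10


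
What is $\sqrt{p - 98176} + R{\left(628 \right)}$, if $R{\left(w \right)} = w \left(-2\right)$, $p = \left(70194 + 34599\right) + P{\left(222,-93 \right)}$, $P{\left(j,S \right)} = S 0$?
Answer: $-1256 + \sqrt{6617} \approx -1174.7$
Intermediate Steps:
$P{\left(j,S \right)} = 0$
$p = 104793$ ($p = \left(70194 + 34599\right) + 0 = 104793 + 0 = 104793$)
$R{\left(w \right)} = - 2 w$
$\sqrt{p - 98176} + R{\left(628 \right)} = \sqrt{104793 - 98176} - 1256 = \sqrt{6617} - 1256 = -1256 + \sqrt{6617}$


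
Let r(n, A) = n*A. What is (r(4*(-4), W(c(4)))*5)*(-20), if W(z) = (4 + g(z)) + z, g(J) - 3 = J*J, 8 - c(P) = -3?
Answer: 222400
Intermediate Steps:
c(P) = 11 (c(P) = 8 - 1*(-3) = 8 + 3 = 11)
g(J) = 3 + J**2 (g(J) = 3 + J*J = 3 + J**2)
W(z) = 7 + z + z**2 (W(z) = (4 + (3 + z**2)) + z = (7 + z**2) + z = 7 + z + z**2)
r(n, A) = A*n
(r(4*(-4), W(c(4)))*5)*(-20) = (((7 + 11 + 11**2)*(4*(-4)))*5)*(-20) = (((7 + 11 + 121)*(-16))*5)*(-20) = ((139*(-16))*5)*(-20) = -2224*5*(-20) = -11120*(-20) = 222400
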